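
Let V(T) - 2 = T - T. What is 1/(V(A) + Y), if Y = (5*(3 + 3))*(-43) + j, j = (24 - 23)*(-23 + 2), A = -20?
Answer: -1/1309 ≈ -0.00076394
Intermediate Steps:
j = -21 (j = 1*(-21) = -21)
V(T) = 2 (V(T) = 2 + (T - T) = 2 + 0 = 2)
Y = -1311 (Y = (5*(3 + 3))*(-43) - 21 = (5*6)*(-43) - 21 = 30*(-43) - 21 = -1290 - 21 = -1311)
1/(V(A) + Y) = 1/(2 - 1311) = 1/(-1309) = -1/1309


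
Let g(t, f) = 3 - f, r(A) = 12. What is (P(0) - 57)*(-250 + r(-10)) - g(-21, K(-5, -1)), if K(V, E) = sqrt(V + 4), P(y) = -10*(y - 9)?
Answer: -7857 + I ≈ -7857.0 + 1.0*I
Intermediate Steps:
P(y) = 90 - 10*y (P(y) = -10*(-9 + y) = 90 - 10*y)
K(V, E) = sqrt(4 + V)
(P(0) - 57)*(-250 + r(-10)) - g(-21, K(-5, -1)) = ((90 - 10*0) - 57)*(-250 + 12) - (3 - sqrt(4 - 5)) = ((90 + 0) - 57)*(-238) - (3 - sqrt(-1)) = (90 - 57)*(-238) - (3 - I) = 33*(-238) + (-3 + I) = -7854 + (-3 + I) = -7857 + I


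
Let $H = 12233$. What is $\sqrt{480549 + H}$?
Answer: $\sqrt{492782} \approx 701.98$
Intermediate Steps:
$\sqrt{480549 + H} = \sqrt{480549 + 12233} = \sqrt{492782}$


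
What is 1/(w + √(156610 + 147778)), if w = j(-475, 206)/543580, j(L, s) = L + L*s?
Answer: 2137900140/3597612722150303 + 165468361184*√1553/3597612722150303 ≈ 0.0018131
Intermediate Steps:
w = -19665/108716 (w = -475*(1 + 206)/543580 = -475*207*(1/543580) = -98325*1/543580 = -19665/108716 ≈ -0.18088)
1/(w + √(156610 + 147778)) = 1/(-19665/108716 + √(156610 + 147778)) = 1/(-19665/108716 + √304388) = 1/(-19665/108716 + 14*√1553)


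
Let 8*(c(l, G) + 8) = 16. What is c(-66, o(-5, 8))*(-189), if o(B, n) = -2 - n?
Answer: 1134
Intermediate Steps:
c(l, G) = -6 (c(l, G) = -8 + (1/8)*16 = -8 + 2 = -6)
c(-66, o(-5, 8))*(-189) = -6*(-189) = 1134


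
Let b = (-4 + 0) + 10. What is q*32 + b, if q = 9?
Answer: 294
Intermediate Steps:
b = 6 (b = -4 + 10 = 6)
q*32 + b = 9*32 + 6 = 288 + 6 = 294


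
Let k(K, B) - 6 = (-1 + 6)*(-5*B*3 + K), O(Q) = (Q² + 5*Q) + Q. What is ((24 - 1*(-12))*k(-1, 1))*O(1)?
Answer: -18648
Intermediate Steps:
O(Q) = Q² + 6*Q
k(K, B) = 6 - 75*B + 5*K (k(K, B) = 6 + (-1 + 6)*(-5*B*3 + K) = 6 + 5*(-15*B + K) = 6 + 5*(K - 15*B) = 6 + (-75*B + 5*K) = 6 - 75*B + 5*K)
((24 - 1*(-12))*k(-1, 1))*O(1) = ((24 - 1*(-12))*(6 - 75*1 + 5*(-1)))*(1*(6 + 1)) = ((24 + 12)*(6 - 75 - 5))*(1*7) = (36*(-74))*7 = -2664*7 = -18648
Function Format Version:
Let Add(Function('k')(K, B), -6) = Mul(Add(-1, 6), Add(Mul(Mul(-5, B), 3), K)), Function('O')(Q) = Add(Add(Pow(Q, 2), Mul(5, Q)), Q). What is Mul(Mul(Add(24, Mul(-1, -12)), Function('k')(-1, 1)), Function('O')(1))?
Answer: -18648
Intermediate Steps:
Function('O')(Q) = Add(Pow(Q, 2), Mul(6, Q))
Function('k')(K, B) = Add(6, Mul(-75, B), Mul(5, K)) (Function('k')(K, B) = Add(6, Mul(Add(-1, 6), Add(Mul(Mul(-5, B), 3), K))) = Add(6, Mul(5, Add(Mul(-15, B), K))) = Add(6, Mul(5, Add(K, Mul(-15, B)))) = Add(6, Add(Mul(-75, B), Mul(5, K))) = Add(6, Mul(-75, B), Mul(5, K)))
Mul(Mul(Add(24, Mul(-1, -12)), Function('k')(-1, 1)), Function('O')(1)) = Mul(Mul(Add(24, Mul(-1, -12)), Add(6, Mul(-75, 1), Mul(5, -1))), Mul(1, Add(6, 1))) = Mul(Mul(Add(24, 12), Add(6, -75, -5)), Mul(1, 7)) = Mul(Mul(36, -74), 7) = Mul(-2664, 7) = -18648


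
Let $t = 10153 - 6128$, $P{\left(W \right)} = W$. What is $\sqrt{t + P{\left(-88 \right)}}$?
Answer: $\sqrt{3937} \approx 62.746$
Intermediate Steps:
$t = 4025$ ($t = 10153 - 6128 = 4025$)
$\sqrt{t + P{\left(-88 \right)}} = \sqrt{4025 - 88} = \sqrt{3937}$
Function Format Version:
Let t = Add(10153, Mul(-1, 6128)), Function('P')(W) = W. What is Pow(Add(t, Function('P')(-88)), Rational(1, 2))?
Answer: Pow(3937, Rational(1, 2)) ≈ 62.746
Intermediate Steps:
t = 4025 (t = Add(10153, -6128) = 4025)
Pow(Add(t, Function('P')(-88)), Rational(1, 2)) = Pow(Add(4025, -88), Rational(1, 2)) = Pow(3937, Rational(1, 2))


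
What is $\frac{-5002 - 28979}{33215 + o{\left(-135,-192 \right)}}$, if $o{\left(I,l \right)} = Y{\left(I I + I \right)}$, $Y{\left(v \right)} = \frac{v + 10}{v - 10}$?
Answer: $- \frac{30718824}{30027265} \approx -1.023$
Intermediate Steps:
$Y{\left(v \right)} = \frac{10 + v}{-10 + v}$
$o{\left(I,l \right)} = \frac{10 + I + I^{2}}{-10 + I + I^{2}}$ ($o{\left(I,l \right)} = \frac{10 + \left(I I + I\right)}{-10 + \left(I I + I\right)} = \frac{10 + \left(I^{2} + I\right)}{-10 + \left(I^{2} + I\right)} = \frac{10 + \left(I + I^{2}\right)}{-10 + \left(I + I^{2}\right)} = \frac{10 + I + I^{2}}{-10 + I + I^{2}}$)
$\frac{-5002 - 28979}{33215 + o{\left(-135,-192 \right)}} = \frac{-5002 - 28979}{33215 + \frac{10 - 135 \left(1 - 135\right)}{-10 - 135 \left(1 - 135\right)}} = - \frac{33981}{33215 + \frac{10 - -18090}{-10 - -18090}} = - \frac{33981}{33215 + \frac{10 + 18090}{-10 + 18090}} = - \frac{33981}{33215 + \frac{1}{18080} \cdot 18100} = - \frac{33981}{33215 + \frac{905}{904}} = - \frac{33981}{\frac{30027265}{904}} = \left(-33981\right) \frac{904}{30027265} = - \frac{30718824}{30027265}$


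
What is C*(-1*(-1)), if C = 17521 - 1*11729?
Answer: 5792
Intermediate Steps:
C = 5792 (C = 17521 - 11729 = 5792)
C*(-1*(-1)) = 5792*(-1*(-1)) = 5792*1 = 5792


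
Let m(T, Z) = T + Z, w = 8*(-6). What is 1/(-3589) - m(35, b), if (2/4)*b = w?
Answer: 218928/3589 ≈ 61.000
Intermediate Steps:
w = -48
b = -96 (b = 2*(-48) = -96)
1/(-3589) - m(35, b) = 1/(-3589) - (35 - 96) = -1/3589 - 1*(-61) = -1/3589 + 61 = 218928/3589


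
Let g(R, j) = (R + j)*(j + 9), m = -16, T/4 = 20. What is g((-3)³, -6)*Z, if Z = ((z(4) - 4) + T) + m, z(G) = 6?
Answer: -6534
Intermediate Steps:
T = 80 (T = 4*20 = 80)
g(R, j) = (9 + j)*(R + j) (g(R, j) = (R + j)*(9 + j) = (9 + j)*(R + j))
Z = 66 (Z = ((6 - 4) + 80) - 16 = (2 + 80) - 16 = 82 - 16 = 66)
g((-3)³, -6)*Z = ((-6)² + 9*(-3)³ + 9*(-6) + (-3)³*(-6))*66 = (36 + 9*(-27) - 54 - 27*(-6))*66 = (36 - 243 - 54 + 162)*66 = -99*66 = -6534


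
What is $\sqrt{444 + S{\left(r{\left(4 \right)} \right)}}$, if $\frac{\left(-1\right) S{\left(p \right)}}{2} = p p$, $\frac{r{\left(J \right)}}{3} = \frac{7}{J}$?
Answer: $\frac{\sqrt{6222}}{4} \approx 19.72$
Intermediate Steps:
$r{\left(J \right)} = \frac{21}{J}$ ($r{\left(J \right)} = 3 \frac{7}{J} = \frac{21}{J}$)
$S{\left(p \right)} = - 2 p^{2}$ ($S{\left(p \right)} = - 2 p p = - 2 p^{2}$)
$\sqrt{444 + S{\left(r{\left(4 \right)} \right)}} = \sqrt{444 - 2 \left(\frac{21}{4}\right)^{2}} = \sqrt{444 - \frac{441}{8}} = \sqrt{\frac{3111}{8}} = \frac{\sqrt{6222}}{4}$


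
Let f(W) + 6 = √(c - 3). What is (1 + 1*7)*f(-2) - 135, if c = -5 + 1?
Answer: -183 + 8*I*√7 ≈ -183.0 + 21.166*I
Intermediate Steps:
c = -4
f(W) = -6 + I*√7 (f(W) = -6 + √(-4 - 3) = -6 + √(-7) = -6 + I*√7)
(1 + 1*7)*f(-2) - 135 = (1 + 1*7)*(-6 + I*√7) - 135 = (1 + 7)*(-6 + I*√7) - 135 = 8*(-6 + I*√7) - 135 = (-48 + 8*I*√7) - 135 = -183 + 8*I*√7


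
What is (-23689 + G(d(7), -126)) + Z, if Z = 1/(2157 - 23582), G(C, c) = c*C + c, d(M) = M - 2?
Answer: -523734126/21425 ≈ -24445.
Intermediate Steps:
d(M) = -2 + M
G(C, c) = c + C*c (G(C, c) = C*c + c = c + C*c)
Z = -1/21425 (Z = 1/(-21425) = -1/21425 ≈ -4.6674e-5)
(-23689 + G(d(7), -126)) + Z = (-23689 - 126*(1 + (-2 + 7))) - 1/21425 = (-23689 - 126*(1 + 5)) - 1/21425 = (-23689 - 126*6) - 1/21425 = (-23689 - 756) - 1/21425 = -24445 - 1/21425 = -523734126/21425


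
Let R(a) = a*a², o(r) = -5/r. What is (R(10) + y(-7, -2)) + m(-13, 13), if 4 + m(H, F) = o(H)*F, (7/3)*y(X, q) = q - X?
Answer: 7022/7 ≈ 1003.1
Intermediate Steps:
y(X, q) = -3*X/7 + 3*q/7 (y(X, q) = 3*(q - X)/7 = -3*X/7 + 3*q/7)
R(a) = a³
m(H, F) = -4 - 5*F/H (m(H, F) = -4 + (-5/H)*F = -4 - 5*F/H)
(R(10) + y(-7, -2)) + m(-13, 13) = (10³ + (-3/7*(-7) + (3/7)*(-2))) + (-4 - 5*13/(-13)) = (1000 + (3 - 6/7)) + (-4 - 5*13*(-1/13)) = (1000 + 15/7) + (-4 + 5) = 7015/7 + 1 = 7022/7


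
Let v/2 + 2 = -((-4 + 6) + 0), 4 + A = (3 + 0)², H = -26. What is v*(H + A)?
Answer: 168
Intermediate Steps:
A = 5 (A = -4 + (3 + 0)² = -4 + 3² = -4 + 9 = 5)
v = -8 (v = -4 + 2*(-((-4 + 6) + 0)) = -4 + 2*(-(2 + 0)) = -4 + 2*(-1*2) = -4 + 2*(-2) = -4 - 4 = -8)
v*(H + A) = -8*(-26 + 5) = -8*(-21) = 168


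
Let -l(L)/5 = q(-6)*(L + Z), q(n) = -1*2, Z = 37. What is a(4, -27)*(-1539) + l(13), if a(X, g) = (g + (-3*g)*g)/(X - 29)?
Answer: -3394846/25 ≈ -1.3579e+5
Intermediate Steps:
q(n) = -2
a(X, g) = (g - 3*g²)/(-29 + X)
l(L) = 370 + 10*L (l(L) = -(-10)*(L + 37) = -(-10)*(37 + L) = -5*(-74 - 2*L) = 370 + 10*L)
a(4, -27)*(-1539) + l(13) = -27*(1 - 3*(-27))/(-29 + 4)*(-1539) + (370 + 10*13) = -27*(1 + 81)/(-25)*(-1539) + (370 + 130) = -27*(-1/25)*82*(-1539) + 500 = (2214/25)*(-1539) + 500 = -3407346/25 + 500 = -3394846/25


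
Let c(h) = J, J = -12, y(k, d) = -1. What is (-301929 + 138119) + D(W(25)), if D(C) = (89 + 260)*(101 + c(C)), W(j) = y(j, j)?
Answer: -132749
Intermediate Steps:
W(j) = -1
c(h) = -12
D(C) = 31061 (D(C) = (89 + 260)*(101 - 12) = 349*89 = 31061)
(-301929 + 138119) + D(W(25)) = (-301929 + 138119) + 31061 = -163810 + 31061 = -132749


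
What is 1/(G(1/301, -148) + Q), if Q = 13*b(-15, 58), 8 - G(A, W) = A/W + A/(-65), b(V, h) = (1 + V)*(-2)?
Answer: 2895620/1077170853 ≈ 0.0026882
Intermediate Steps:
b(V, h) = -2 - 2*V
G(A, W) = 8 + A/65 - A/W (G(A, W) = 8 - (A/W + A/(-65)) = 8 - (A/W + A*(-1/65)) = 8 - (A/W - A/65) = 8 - (-A/65 + A/W) = 8 + (A/65 - A/W) = 8 + A/65 - A/W)
Q = 364 (Q = 13*(-2 - 2*(-15)) = 13*(-2 + 30) = 13*28 = 364)
1/(G(1/301, -148) + Q) = 1/((8 + (1/65)/301 - 1/(301*(-148))) + 364) = 1/((8 + (1/65)*(1/301) - 1*1/301*(-1/148)) + 364) = 1/((8 + 1/19565 + 1/44548) + 364) = 1/(23165173/2895620 + 364) = 1/(1077170853/2895620) = 2895620/1077170853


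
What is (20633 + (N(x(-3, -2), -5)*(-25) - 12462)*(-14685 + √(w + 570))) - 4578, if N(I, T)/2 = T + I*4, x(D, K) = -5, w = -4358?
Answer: 164664275 - 22424*I*√947 ≈ 1.6466e+8 - 6.9006e+5*I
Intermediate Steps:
N(I, T) = 2*T + 8*I (N(I, T) = 2*(T + I*4) = 2*(T + 4*I) = 2*T + 8*I)
(20633 + (N(x(-3, -2), -5)*(-25) - 12462)*(-14685 + √(w + 570))) - 4578 = (20633 + ((2*(-5) + 8*(-5))*(-25) - 12462)*(-14685 + √(-4358 + 570))) - 4578 = (20633 + ((-10 - 40)*(-25) - 12462)*(-14685 + √(-3788))) - 4578 = (20633 + (-50*(-25) - 12462)*(-14685 + 2*I*√947)) - 4578 = (20633 + (1250 - 12462)*(-14685 + 2*I*√947)) - 4578 = (20633 - 11212*(-14685 + 2*I*√947)) - 4578 = (20633 + (164648220 - 22424*I*√947)) - 4578 = (164668853 - 22424*I*√947) - 4578 = 164664275 - 22424*I*√947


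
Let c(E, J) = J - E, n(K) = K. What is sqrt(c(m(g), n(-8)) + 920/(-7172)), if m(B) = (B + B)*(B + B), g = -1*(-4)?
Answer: I*sqrt(231881518)/1793 ≈ 8.4928*I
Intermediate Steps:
g = 4
m(B) = 4*B**2 (m(B) = (2*B)*(2*B) = 4*B**2)
sqrt(c(m(g), n(-8)) + 920/(-7172)) = sqrt((-8 - 4*4**2) + 920/(-7172)) = sqrt((-8 - 4*16) + 920*(-1/7172)) = sqrt((-8 - 1*64) - 230/1793) = sqrt((-8 - 64) - 230/1793) = sqrt(-72 - 230/1793) = sqrt(-129326/1793) = I*sqrt(231881518)/1793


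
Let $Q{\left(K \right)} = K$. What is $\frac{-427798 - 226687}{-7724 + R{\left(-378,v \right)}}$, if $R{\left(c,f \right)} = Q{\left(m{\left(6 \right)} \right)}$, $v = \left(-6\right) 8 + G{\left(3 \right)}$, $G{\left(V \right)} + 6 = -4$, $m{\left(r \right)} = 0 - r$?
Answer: $\frac{130897}{1546} \approx 84.668$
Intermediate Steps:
$m{\left(r \right)} = - r$
$G{\left(V \right)} = -10$ ($G{\left(V \right)} = -6 - 4 = -10$)
$v = -58$ ($v = \left(-6\right) 8 - 10 = -48 - 10 = -58$)
$R{\left(c,f \right)} = -6$ ($R{\left(c,f \right)} = \left(-1\right) 6 = -6$)
$\frac{-427798 - 226687}{-7724 + R{\left(-378,v \right)}} = \frac{-427798 - 226687}{-7724 - 6} = - \frac{654485}{-7730} = \left(-654485\right) \left(- \frac{1}{7730}\right) = \frac{130897}{1546}$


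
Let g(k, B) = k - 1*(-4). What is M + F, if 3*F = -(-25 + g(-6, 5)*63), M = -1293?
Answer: -3728/3 ≈ -1242.7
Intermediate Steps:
g(k, B) = 4 + k (g(k, B) = k + 4 = 4 + k)
F = 151/3 (F = (-(-25 + (4 - 6)*63))/3 = (-(-25 - 2*63))/3 = (-(-25 - 126))/3 = (-1*(-151))/3 = (⅓)*151 = 151/3 ≈ 50.333)
M + F = -1293 + 151/3 = -3728/3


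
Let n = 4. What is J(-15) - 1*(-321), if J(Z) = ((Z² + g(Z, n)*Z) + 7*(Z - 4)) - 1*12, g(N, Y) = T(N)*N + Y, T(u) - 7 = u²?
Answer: 52541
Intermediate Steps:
T(u) = 7 + u²
g(N, Y) = Y + N*(7 + N²) (g(N, Y) = (7 + N²)*N + Y = N*(7 + N²) + Y = Y + N*(7 + N²))
J(Z) = -40 + Z² + 7*Z + Z*(4 + Z*(7 + Z²)) (J(Z) = ((Z² + (4 + Z*(7 + Z²))*Z) + 7*(Z - 4)) - 1*12 = ((Z² + Z*(4 + Z*(7 + Z²))) + 7*(-4 + Z)) - 12 = ((Z² + Z*(4 + Z*(7 + Z²))) + (-28 + 7*Z)) - 12 = (-28 + Z² + 7*Z + Z*(4 + Z*(7 + Z²))) - 12 = -40 + Z² + 7*Z + Z*(4 + Z*(7 + Z²)))
J(-15) - 1*(-321) = (-40 + (-15)⁴ + 8*(-15)² + 11*(-15)) - 1*(-321) = (-40 + 50625 + 8*225 - 165) + 321 = (-40 + 50625 + 1800 - 165) + 321 = 52220 + 321 = 52541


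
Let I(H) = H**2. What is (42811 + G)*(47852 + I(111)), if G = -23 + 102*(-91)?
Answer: 2016156538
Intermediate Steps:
G = -9305 (G = -23 - 9282 = -9305)
(42811 + G)*(47852 + I(111)) = (42811 - 9305)*(47852 + 111**2) = 33506*(47852 + 12321) = 33506*60173 = 2016156538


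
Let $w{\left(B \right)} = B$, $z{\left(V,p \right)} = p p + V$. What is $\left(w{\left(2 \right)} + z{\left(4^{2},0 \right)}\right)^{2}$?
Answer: $324$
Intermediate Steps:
$z{\left(V,p \right)} = V + p^{2}$ ($z{\left(V,p \right)} = p^{2} + V = V + p^{2}$)
$\left(w{\left(2 \right)} + z{\left(4^{2},0 \right)}\right)^{2} = \left(2 + \left(4^{2} + 0^{2}\right)\right)^{2} = \left(2 + \left(16 + 0\right)\right)^{2} = \left(2 + 16\right)^{2} = 18^{2} = 324$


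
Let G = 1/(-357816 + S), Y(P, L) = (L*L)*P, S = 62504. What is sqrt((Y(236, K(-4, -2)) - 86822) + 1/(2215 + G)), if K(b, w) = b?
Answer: I*sqrt(35532712846618505856438)/654116079 ≈ 288.18*I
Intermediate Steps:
Y(P, L) = P*L**2 (Y(P, L) = L**2*P = P*L**2)
G = -1/295312 (G = 1/(-357816 + 62504) = 1/(-295312) = -1/295312 ≈ -3.3862e-6)
sqrt((Y(236, K(-4, -2)) - 86822) + 1/(2215 + G)) = sqrt((236*(-4)**2 - 86822) + 1/(2215 - 1/295312)) = sqrt((236*16 - 86822) + 1/(654116079/295312)) = sqrt((3776 - 86822) + 295312/654116079) = sqrt(-83046 + 295312/654116079) = sqrt(-54321723601322/654116079) = I*sqrt(35532712846618505856438)/654116079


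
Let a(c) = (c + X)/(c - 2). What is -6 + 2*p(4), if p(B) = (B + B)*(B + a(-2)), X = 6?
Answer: 42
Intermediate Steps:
a(c) = (6 + c)/(-2 + c) (a(c) = (c + 6)/(c - 2) = (6 + c)/(-2 + c))
p(B) = 2*B*(-1 + B) (p(B) = (B + B)*(B + (6 - 2)/(-2 - 2)) = (2*B)*(B + 4/(-4)) = (2*B)*(B - 1/4*4) = (2*B)*(B - 1) = (2*B)*(-1 + B) = 2*B*(-1 + B))
-6 + 2*p(4) = -6 + 2*(2*4*(-1 + 4)) = -6 + 2*(2*4*3) = -6 + 2*24 = -6 + 48 = 42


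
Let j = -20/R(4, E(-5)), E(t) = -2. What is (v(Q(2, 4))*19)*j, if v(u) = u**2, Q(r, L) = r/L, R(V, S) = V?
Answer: -95/4 ≈ -23.750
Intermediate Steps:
j = -5 (j = -20/4 = -20*1/4 = -5)
(v(Q(2, 4))*19)*j = ((2/4)**2*19)*(-5) = ((2*(1/4))**2*19)*(-5) = ((1/2)**2*19)*(-5) = ((1/4)*19)*(-5) = (19/4)*(-5) = -95/4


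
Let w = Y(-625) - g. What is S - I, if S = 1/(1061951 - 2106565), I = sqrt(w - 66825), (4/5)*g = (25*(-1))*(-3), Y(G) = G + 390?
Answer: -1/1044614 - I*sqrt(268615)/2 ≈ -9.5729e-7 - 259.14*I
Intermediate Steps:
Y(G) = 390 + G
g = 375/4 (g = 5*((25*(-1))*(-3))/4 = 5*(-25*(-3))/4 = (5/4)*75 = 375/4 ≈ 93.750)
w = -1315/4 (w = (390 - 625) - 1*375/4 = -235 - 375/4 = -1315/4 ≈ -328.75)
I = I*sqrt(268615)/2 (I = sqrt(-1315/4 - 66825) = sqrt(-268615/4) = I*sqrt(268615)/2 ≈ 259.14*I)
S = -1/1044614 (S = 1/(-1044614) = -1/1044614 ≈ -9.5729e-7)
S - I = -1/1044614 - I*sqrt(268615)/2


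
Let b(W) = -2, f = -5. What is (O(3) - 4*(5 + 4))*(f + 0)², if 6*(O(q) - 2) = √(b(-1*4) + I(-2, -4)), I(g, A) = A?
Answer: -850 + 25*I*√6/6 ≈ -850.0 + 10.206*I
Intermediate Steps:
O(q) = 2 + I*√6/6 (O(q) = 2 + √(-2 - 4)/6 = 2 + √(-6)/6 = 2 + (I*√6)/6 = 2 + I*√6/6)
(O(3) - 4*(5 + 4))*(f + 0)² = ((2 + I*√6/6) - 4*(5 + 4))*(-5 + 0)² = ((2 + I*√6/6) - 4*9)*(-5)² = ((2 + I*√6/6) - 36)*25 = (-34 + I*√6/6)*25 = -850 + 25*I*√6/6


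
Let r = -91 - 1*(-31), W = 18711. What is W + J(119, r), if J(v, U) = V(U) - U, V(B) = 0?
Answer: 18771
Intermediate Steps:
r = -60 (r = -91 + 31 = -60)
J(v, U) = -U (J(v, U) = 0 - U = -U)
W + J(119, r) = 18711 - 1*(-60) = 18711 + 60 = 18771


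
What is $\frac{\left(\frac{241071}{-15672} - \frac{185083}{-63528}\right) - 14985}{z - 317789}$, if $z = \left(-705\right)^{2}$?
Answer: $- \frac{311075879489}{3717693754512} \approx -0.083674$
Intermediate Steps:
$z = 497025$
$\frac{\left(\frac{241071}{-15672} - \frac{185083}{-63528}\right) - 14985}{z - 317789} = \frac{\left(\frac{241071}{-15672} - \frac{185083}{-63528}\right) - 14985}{497025 - 317789} = \frac{\left(241071 \left(- \frac{1}{15672}\right) - - \frac{185083}{63528}\right) - 14985}{179236} = \left(\left(- \frac{80357}{5224} + \frac{185083}{63528}\right) - 14985\right) \frac{1}{179236} = \left(- \frac{258627869}{20741892} - 14985\right) \frac{1}{179236} = \left(- \frac{311075879489}{20741892}\right) \frac{1}{179236} = - \frac{311075879489}{3717693754512}$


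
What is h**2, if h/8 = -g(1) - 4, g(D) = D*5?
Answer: 5184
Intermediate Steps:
g(D) = 5*D
h = -72 (h = 8*(-5 - 4) = 8*(-9) = -72)
h**2 = (-72)**2 = 5184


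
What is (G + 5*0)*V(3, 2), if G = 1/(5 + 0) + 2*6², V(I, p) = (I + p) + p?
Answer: 2527/5 ≈ 505.40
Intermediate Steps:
V(I, p) = I + 2*p
G = 361/5 (G = 1/5 + 2*36 = ⅕ + 72 = 361/5 ≈ 72.200)
(G + 5*0)*V(3, 2) = (361/5 + 5*0)*(3 + 2*2) = (361/5 + 0)*(3 + 4) = (361/5)*7 = 2527/5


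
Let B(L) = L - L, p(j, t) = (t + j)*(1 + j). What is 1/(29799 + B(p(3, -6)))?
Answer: 1/29799 ≈ 3.3558e-5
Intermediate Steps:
p(j, t) = (1 + j)*(j + t) (p(j, t) = (j + t)*(1 + j) = (1 + j)*(j + t))
B(L) = 0
1/(29799 + B(p(3, -6))) = 1/(29799 + 0) = 1/29799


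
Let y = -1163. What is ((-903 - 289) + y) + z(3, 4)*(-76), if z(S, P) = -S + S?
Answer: -2355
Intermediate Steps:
z(S, P) = 0
((-903 - 289) + y) + z(3, 4)*(-76) = ((-903 - 289) - 1163) + 0*(-76) = (-1192 - 1163) + 0 = -2355 + 0 = -2355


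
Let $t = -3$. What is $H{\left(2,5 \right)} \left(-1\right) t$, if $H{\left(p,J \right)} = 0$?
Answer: $0$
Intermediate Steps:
$H{\left(2,5 \right)} \left(-1\right) t = 0 \left(-1\right) \left(-3\right) = 0 \left(-3\right) = 0$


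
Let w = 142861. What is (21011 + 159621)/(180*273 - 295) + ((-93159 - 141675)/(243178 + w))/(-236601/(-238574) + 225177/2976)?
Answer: 64609146647474888/17508638694790655 ≈ 3.6901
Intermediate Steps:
(21011 + 159621)/(180*273 - 295) + ((-93159 - 141675)/(243178 + w))/(-236601/(-238574) + 225177/2976) = (21011 + 159621)/(180*273 - 295) + ((-93159 - 141675)/(243178 + 142861))/(-236601/(-238574) + 225177/2976) = 180632/(49140 - 295) + (-234834/386039)/(-236601*(-1/238574) + 225177*(1/2976)) = 180632/48845 + (-234834*1/386039)/(236601/238574 + 75059/992) = 180632*(1/48845) - 234834/(386039*9070917029/118332704) = 180632/48845 - 234834/386039*118332704/9070917029 = 180632/48845 - 27788542211136/3501727738958131 = 64609146647474888/17508638694790655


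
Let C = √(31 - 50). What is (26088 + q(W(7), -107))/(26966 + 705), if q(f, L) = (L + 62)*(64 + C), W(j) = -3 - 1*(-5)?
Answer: 23208/27671 - 45*I*√19/27671 ≈ 0.83871 - 0.0070887*I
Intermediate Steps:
C = I*√19 (C = √(-19) = I*√19 ≈ 4.3589*I)
W(j) = 2 (W(j) = -3 + 5 = 2)
q(f, L) = (62 + L)*(64 + I*√19) (q(f, L) = (L + 62)*(64 + I*√19) = (62 + L)*(64 + I*√19))
(26088 + q(W(7), -107))/(26966 + 705) = (26088 + (3968 + 64*(-107) + 62*I*√19 + I*(-107)*√19))/(26966 + 705) = (26088 + (3968 - 6848 + 62*I*√19 - 107*I*√19))/27671 = (26088 + (-2880 - 45*I*√19))*(1/27671) = (23208 - 45*I*√19)*(1/27671) = 23208/27671 - 45*I*√19/27671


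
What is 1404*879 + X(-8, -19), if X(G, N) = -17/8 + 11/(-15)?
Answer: 148093577/120 ≈ 1.2341e+6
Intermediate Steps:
X(G, N) = -343/120 (X(G, N) = -17*⅛ + 11*(-1/15) = -17/8 - 11/15 = -343/120)
1404*879 + X(-8, -19) = 1404*879 - 343/120 = 1234116 - 343/120 = 148093577/120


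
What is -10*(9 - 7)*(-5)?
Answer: 100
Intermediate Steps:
-10*(9 - 7)*(-5) = -20*(-5) = -10*(-10) = 100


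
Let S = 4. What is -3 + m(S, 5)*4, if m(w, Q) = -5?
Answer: -23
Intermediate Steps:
-3 + m(S, 5)*4 = -3 - 5*4 = -3 - 20 = -23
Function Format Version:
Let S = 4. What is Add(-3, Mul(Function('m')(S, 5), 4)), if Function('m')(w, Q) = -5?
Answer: -23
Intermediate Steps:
Add(-3, Mul(Function('m')(S, 5), 4)) = Add(-3, Mul(-5, 4)) = Add(-3, -20) = -23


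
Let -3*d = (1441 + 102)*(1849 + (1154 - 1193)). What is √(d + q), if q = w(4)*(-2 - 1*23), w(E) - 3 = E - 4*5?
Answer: I*√8375565/3 ≈ 964.69*I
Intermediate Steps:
d = -2792830/3 (d = -(1441 + 102)*(1849 + (1154 - 1193))/3 = -1543*(1849 - 39)/3 = -1543*1810/3 = -⅓*2792830 = -2792830/3 ≈ -9.3094e+5)
w(E) = -17 + E (w(E) = 3 + (E - 4*5) = 3 + (E - 20) = 3 + (-20 + E) = -17 + E)
q = 325 (q = (-17 + 4)*(-2 - 1*23) = -13*(-2 - 23) = -13*(-25) = 325)
√(d + q) = √(-2792830/3 + 325) = √(-2791855/3) = I*√8375565/3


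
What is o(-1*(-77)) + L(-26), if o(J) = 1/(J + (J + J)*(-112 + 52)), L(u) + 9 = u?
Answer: -320706/9163 ≈ -35.000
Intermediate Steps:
L(u) = -9 + u
o(J) = -1/(119*J) (o(J) = 1/(J + (2*J)*(-60)) = 1/(J - 120*J) = 1/(-119*J) = -1/(119*J))
o(-1*(-77)) + L(-26) = -1/(119*((-1*(-77)))) + (-9 - 26) = -1/119/77 - 35 = -1/119*1/77 - 35 = -1/9163 - 35 = -320706/9163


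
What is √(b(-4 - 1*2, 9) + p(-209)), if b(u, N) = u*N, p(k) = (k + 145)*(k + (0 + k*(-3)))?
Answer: I*√26806 ≈ 163.73*I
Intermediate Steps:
p(k) = -2*k*(145 + k) (p(k) = (145 + k)*(k + (0 - 3*k)) = (145 + k)*(k - 3*k) = (145 + k)*(-2*k) = -2*k*(145 + k))
b(u, N) = N*u
√(b(-4 - 1*2, 9) + p(-209)) = √(9*(-4 - 1*2) - 2*(-209)*(145 - 209)) = √(9*(-4 - 2) - 2*(-209)*(-64)) = √(9*(-6) - 26752) = √(-54 - 26752) = √(-26806) = I*√26806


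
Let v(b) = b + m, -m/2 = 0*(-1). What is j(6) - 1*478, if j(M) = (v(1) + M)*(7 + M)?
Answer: -387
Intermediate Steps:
m = 0 (m = -0*(-1) = -2*0 = 0)
v(b) = b (v(b) = b + 0 = b)
j(M) = (1 + M)*(7 + M)
j(6) - 1*478 = (7 + 6**2 + 8*6) - 1*478 = (7 + 36 + 48) - 478 = 91 - 478 = -387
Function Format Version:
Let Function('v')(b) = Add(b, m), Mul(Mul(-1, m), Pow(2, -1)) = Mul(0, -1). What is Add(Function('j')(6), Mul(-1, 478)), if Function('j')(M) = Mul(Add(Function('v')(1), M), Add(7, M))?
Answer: -387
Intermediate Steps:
m = 0 (m = Mul(-2, Mul(0, -1)) = Mul(-2, 0) = 0)
Function('v')(b) = b (Function('v')(b) = Add(b, 0) = b)
Function('j')(M) = Mul(Add(1, M), Add(7, M))
Add(Function('j')(6), Mul(-1, 478)) = Add(Add(7, Pow(6, 2), Mul(8, 6)), Mul(-1, 478)) = Add(Add(7, 36, 48), -478) = Add(91, -478) = -387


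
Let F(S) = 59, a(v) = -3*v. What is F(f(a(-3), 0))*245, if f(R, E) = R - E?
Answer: 14455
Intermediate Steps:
F(f(a(-3), 0))*245 = 59*245 = 14455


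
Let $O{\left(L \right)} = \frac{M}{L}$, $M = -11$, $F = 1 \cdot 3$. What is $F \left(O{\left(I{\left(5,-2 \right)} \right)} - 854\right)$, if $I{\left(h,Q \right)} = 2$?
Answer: $- \frac{5157}{2} \approx -2578.5$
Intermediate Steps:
$F = 3$
$O{\left(L \right)} = - \frac{11}{L}$
$F \left(O{\left(I{\left(5,-2 \right)} \right)} - 854\right) = 3 \left(- \frac{11}{2} - 854\right) = 3 \left(- \frac{1719}{2}\right) = - \frac{5157}{2}$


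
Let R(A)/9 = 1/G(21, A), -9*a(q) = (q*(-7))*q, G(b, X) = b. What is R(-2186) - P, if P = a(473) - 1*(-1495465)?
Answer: -105176989/63 ≈ -1.6695e+6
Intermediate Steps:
a(q) = 7*q²/9 (a(q) = -q*(-7)*q/9 = -(-7*q)*q/9 = -(-7)*q²/9 = 7*q²/9)
R(A) = 3/7 (R(A) = 9/21 = 9*(1/21) = 3/7)
P = 15025288/9 (P = (7/9)*473² - 1*(-1495465) = (7/9)*223729 + 1495465 = 1566103/9 + 1495465 = 15025288/9 ≈ 1.6695e+6)
R(-2186) - P = 3/7 - 1*15025288/9 = 3/7 - 15025288/9 = -105176989/63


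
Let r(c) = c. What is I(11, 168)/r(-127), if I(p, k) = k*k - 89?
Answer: -28135/127 ≈ -221.54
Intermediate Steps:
I(p, k) = -89 + k**2 (I(p, k) = k**2 - 89 = -89 + k**2)
I(11, 168)/r(-127) = (-89 + 168**2)/(-127) = (-89 + 28224)*(-1/127) = 28135*(-1/127) = -28135/127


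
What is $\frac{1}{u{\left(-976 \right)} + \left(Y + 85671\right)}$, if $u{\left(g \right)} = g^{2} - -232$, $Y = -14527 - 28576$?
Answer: $\frac{1}{995376} \approx 1.0046 \cdot 10^{-6}$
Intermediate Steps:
$Y = -43103$ ($Y = -14527 - 28576 = -43103$)
$u{\left(g \right)} = 232 + g^{2}$ ($u{\left(g \right)} = g^{2} + 232 = 232 + g^{2}$)
$\frac{1}{u{\left(-976 \right)} + \left(Y + 85671\right)} = \frac{1}{\left(232 + \left(-976\right)^{2}\right) + \left(-43103 + 85671\right)} = \frac{1}{\left(232 + 952576\right) + 42568} = \frac{1}{952808 + 42568} = \frac{1}{995376}$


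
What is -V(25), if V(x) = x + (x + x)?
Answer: -75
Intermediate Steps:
V(x) = 3*x (V(x) = x + 2*x = 3*x)
-V(25) = -3*25 = -1*75 = -75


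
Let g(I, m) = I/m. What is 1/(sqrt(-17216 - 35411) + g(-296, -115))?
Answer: 34040/696079691 - 13225*I*sqrt(52627)/696079691 ≈ 4.8902e-5 - 0.0043585*I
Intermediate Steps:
1/(sqrt(-17216 - 35411) + g(-296, -115)) = 1/(sqrt(-17216 - 35411) - 296/(-115)) = 1/(sqrt(-52627) - 296*(-1/115)) = 1/(I*sqrt(52627) + 296/115) = 1/(296/115 + I*sqrt(52627))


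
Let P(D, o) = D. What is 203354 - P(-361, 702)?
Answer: 203715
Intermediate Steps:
203354 - P(-361, 702) = 203354 - 1*(-361) = 203354 + 361 = 203715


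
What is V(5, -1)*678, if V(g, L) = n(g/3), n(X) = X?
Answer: 1130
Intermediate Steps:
V(g, L) = g/3
V(5, -1)*678 = ((1/3)*5)*678 = (5/3)*678 = 1130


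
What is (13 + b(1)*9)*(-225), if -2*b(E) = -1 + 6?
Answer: 4275/2 ≈ 2137.5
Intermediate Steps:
b(E) = -5/2 (b(E) = -(-1 + 6)/2 = -½*5 = -5/2)
(13 + b(1)*9)*(-225) = (13 - 5/2*9)*(-225) = (13 - 45/2)*(-225) = -19/2*(-225) = 4275/2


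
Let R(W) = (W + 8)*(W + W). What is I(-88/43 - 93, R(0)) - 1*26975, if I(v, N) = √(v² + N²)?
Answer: -1155838/43 ≈ -26880.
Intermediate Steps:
R(W) = 2*W*(8 + W) (R(W) = (8 + W)*(2*W) = 2*W*(8 + W))
I(v, N) = √(N² + v²)
I(-88/43 - 93, R(0)) - 1*26975 = √((2*0*(8 + 0))² + (-88/43 - 93)²) - 1*26975 = √((2*0*8)² + (-88*1/43 - 93)²) - 26975 = √(0² + (-88/43 - 93)²) - 26975 = √(0 + (-4087/43)²) - 26975 = √(0 + 16703569/1849) - 26975 = √(16703569/1849) - 26975 = 4087/43 - 26975 = -1155838/43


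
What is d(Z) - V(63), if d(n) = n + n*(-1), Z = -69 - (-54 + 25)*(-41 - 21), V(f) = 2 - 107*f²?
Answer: 424681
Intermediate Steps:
V(f) = 2 - 107*f²
Z = -1867 (Z = -69 - (-29)*(-62) = -69 - 1*1798 = -69 - 1798 = -1867)
d(n) = 0 (d(n) = n - n = 0)
d(Z) - V(63) = 0 - (2 - 107*63²) = 0 - (2 - 107*3969) = 0 - (2 - 424683) = 0 - 1*(-424681) = 0 + 424681 = 424681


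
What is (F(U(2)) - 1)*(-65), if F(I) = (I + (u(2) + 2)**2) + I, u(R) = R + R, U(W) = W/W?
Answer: -2405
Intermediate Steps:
U(W) = 1
u(R) = 2*R
F(I) = 36 + 2*I (F(I) = (I + (2*2 + 2)**2) + I = (I + (4 + 2)**2) + I = (I + 6**2) + I = (I + 36) + I = (36 + I) + I = 36 + 2*I)
(F(U(2)) - 1)*(-65) = ((36 + 2*1) - 1)*(-65) = ((36 + 2) - 1)*(-65) = (38 - 1)*(-65) = 37*(-65) = -2405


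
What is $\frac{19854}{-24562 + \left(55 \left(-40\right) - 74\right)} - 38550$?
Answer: $- \frac{517273827}{13418} \approx -38551.0$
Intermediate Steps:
$\frac{19854}{-24562 + \left(55 \left(-40\right) - 74\right)} - 38550 = \frac{19854}{-24562 - 2274} - 38550 = \frac{19854}{-26836} - 38550 = 19854 \left(- \frac{1}{26836}\right) - 38550 = - \frac{9927}{13418} - 38550 = - \frac{517273827}{13418}$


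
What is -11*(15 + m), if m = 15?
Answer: -330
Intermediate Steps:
-11*(15 + m) = -11*(15 + 15) = -11*30 = -330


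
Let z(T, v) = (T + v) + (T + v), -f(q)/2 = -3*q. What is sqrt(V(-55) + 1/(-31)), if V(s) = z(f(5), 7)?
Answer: sqrt(71083)/31 ≈ 8.6004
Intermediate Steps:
f(q) = 6*q (f(q) = -(-6)*q = 6*q)
z(T, v) = 2*T + 2*v
V(s) = 74 (V(s) = 2*(6*5) + 2*7 = 2*30 + 14 = 60 + 14 = 74)
sqrt(V(-55) + 1/(-31)) = sqrt(74 + 1/(-31)) = sqrt(74 - 1/31) = sqrt(2293/31) = sqrt(71083)/31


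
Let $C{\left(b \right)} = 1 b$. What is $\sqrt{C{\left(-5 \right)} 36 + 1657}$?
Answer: $\sqrt{1477} \approx 38.432$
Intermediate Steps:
$C{\left(b \right)} = b$
$\sqrt{C{\left(-5 \right)} 36 + 1657} = \sqrt{\left(-5\right) 36 + 1657} = \sqrt{-180 + 1657} = \sqrt{1477}$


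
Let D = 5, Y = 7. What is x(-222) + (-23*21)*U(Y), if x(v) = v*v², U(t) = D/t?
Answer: -10941393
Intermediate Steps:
U(t) = 5/t
x(v) = v³
x(-222) + (-23*21)*U(Y) = (-222)³ + (-23*21)*(5/7) = -10941048 - 2415/7 = -10941048 - 483*5/7 = -10941048 - 345 = -10941393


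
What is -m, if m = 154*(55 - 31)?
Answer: -3696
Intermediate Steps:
m = 3696 (m = 154*24 = 3696)
-m = -1*3696 = -3696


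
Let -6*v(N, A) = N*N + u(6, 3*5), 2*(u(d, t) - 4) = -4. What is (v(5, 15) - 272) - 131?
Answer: -815/2 ≈ -407.50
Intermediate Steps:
u(d, t) = 2 (u(d, t) = 4 + (1/2)*(-4) = 4 - 2 = 2)
v(N, A) = -1/3 - N**2/6 (v(N, A) = -(N*N + 2)/6 = -(N**2 + 2)/6 = -(2 + N**2)/6 = -1/3 - N**2/6)
(v(5, 15) - 272) - 131 = ((-1/3 - 1/6*5**2) - 272) - 131 = ((-1/3 - 1/6*25) - 272) - 131 = ((-1/3 - 25/6) - 272) - 131 = (-9/2 - 272) - 131 = -553/2 - 131 = -815/2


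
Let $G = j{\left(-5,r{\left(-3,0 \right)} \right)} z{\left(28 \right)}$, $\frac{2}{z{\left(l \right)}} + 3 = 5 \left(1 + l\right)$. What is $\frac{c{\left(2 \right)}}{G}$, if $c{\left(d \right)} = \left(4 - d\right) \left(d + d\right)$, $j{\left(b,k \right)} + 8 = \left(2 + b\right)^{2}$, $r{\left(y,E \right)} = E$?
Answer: $568$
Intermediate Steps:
$j{\left(b,k \right)} = -8 + \left(2 + b\right)^{2}$
$z{\left(l \right)} = \frac{2}{2 + 5 l}$ ($z{\left(l \right)} = \frac{2}{-3 + 5 \left(1 + l\right)} = \frac{2}{-3 + \left(5 + 5 l\right)} = \frac{2}{2 + 5 l}$)
$G = \frac{1}{71}$ ($G = \left(-8 + \left(2 - 5\right)^{2}\right) \frac{2}{2 + 5 \cdot 28} = \left(-8 + \left(-3\right)^{2}\right) \frac{2}{2 + 140} = \left(-8 + 9\right) \frac{2}{142} = 1 \cdot 2 \cdot \frac{1}{142} = 1 \cdot \frac{1}{71} = \frac{1}{71} \approx 0.014085$)
$c{\left(d \right)} = 2 d \left(4 - d\right)$ ($c{\left(d \right)} = \left(4 - d\right) 2 d = 2 d \left(4 - d\right)$)
$\frac{c{\left(2 \right)}}{G} = 2 \cdot 2 \left(4 - 2\right) \frac{1}{\frac{1}{71}} = 2 \cdot 2 \left(4 - 2\right) 71 = 2 \cdot 2 \cdot 2 \cdot 71 = 8 \cdot 71 = 568$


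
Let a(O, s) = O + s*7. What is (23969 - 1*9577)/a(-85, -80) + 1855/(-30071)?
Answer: -433978307/19395795 ≈ -22.375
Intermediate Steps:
a(O, s) = O + 7*s
(23969 - 1*9577)/a(-85, -80) + 1855/(-30071) = (23969 - 1*9577)/(-85 + 7*(-80)) + 1855/(-30071) = (23969 - 9577)/(-85 - 560) + 1855*(-1/30071) = 14392/(-645) - 1855/30071 = 14392*(-1/645) - 1855/30071 = -14392/645 - 1855/30071 = -433978307/19395795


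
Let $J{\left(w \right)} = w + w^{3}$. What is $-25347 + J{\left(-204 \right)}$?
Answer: $-8515215$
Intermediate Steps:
$-25347 + J{\left(-204 \right)} = -25347 + \left(-204 + \left(-204\right)^{3}\right) = -25347 - 8489868 = -8515215$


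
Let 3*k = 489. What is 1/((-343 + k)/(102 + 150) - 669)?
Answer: -7/4688 ≈ -0.0014932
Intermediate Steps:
k = 163 (k = (1/3)*489 = 163)
1/((-343 + k)/(102 + 150) - 669) = 1/((-343 + 163)/(102 + 150) - 669) = 1/(-180/252 - 669) = 1/(-180*1/252 - 669) = 1/(-5/7 - 669) = 1/(-4688/7) = -7/4688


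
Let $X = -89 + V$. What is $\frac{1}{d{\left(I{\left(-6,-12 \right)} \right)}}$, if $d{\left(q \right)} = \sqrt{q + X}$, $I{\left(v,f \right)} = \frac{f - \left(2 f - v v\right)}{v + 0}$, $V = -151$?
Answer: $- \frac{i \sqrt{62}}{124} \approx - 0.0635 i$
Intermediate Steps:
$X = -240$ ($X = -89 - 151 = -240$)
$I{\left(v,f \right)} = \frac{v^{2} - f}{v}$ ($I{\left(v,f \right)} = \frac{f - \left(- v^{2} + 2 f\right)}{v} = \frac{v^{2} - f}{v}$)
$d{\left(q \right)} = \sqrt{-240 + q}$ ($d{\left(q \right)} = \sqrt{q - 240} = \sqrt{-240 + q}$)
$\frac{1}{d{\left(I{\left(-6,-12 \right)} \right)}} = \frac{1}{\sqrt{-240 - \left(6 - \frac{12}{-6}\right)}} = \frac{1}{\sqrt{-240 - \left(6 - -2\right)}} = \frac{1}{\sqrt{-240 - 8}} = \frac{1}{\sqrt{-248}} = \frac{1}{2 i \sqrt{62}} = - \frac{i \sqrt{62}}{124}$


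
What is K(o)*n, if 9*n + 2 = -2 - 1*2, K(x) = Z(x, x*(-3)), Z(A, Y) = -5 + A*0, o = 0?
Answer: 10/3 ≈ 3.3333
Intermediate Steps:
Z(A, Y) = -5 (Z(A, Y) = -5 + 0 = -5)
K(x) = -5
n = -2/3 (n = -2/9 + (-2 - 1*2)/9 = -2/9 + (-2 - 2)/9 = -2/9 + (1/9)*(-4) = -2/9 - 4/9 = -2/3 ≈ -0.66667)
K(o)*n = -5*(-2/3) = 10/3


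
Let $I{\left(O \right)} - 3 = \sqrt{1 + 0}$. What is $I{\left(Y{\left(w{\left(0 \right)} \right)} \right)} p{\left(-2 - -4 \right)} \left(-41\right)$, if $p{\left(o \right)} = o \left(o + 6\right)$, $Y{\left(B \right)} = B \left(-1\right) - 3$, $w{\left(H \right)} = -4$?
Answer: $-2624$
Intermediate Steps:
$Y{\left(B \right)} = -3 - B$ ($Y{\left(B \right)} = - B - 3 = -3 - B$)
$p{\left(o \right)} = o \left(6 + o\right)$
$I{\left(O \right)} = 4$ ($I{\left(O \right)} = 3 + \sqrt{1 + 0} = 3 + \sqrt{1} = 3 + 1 = 4$)
$I{\left(Y{\left(w{\left(0 \right)} \right)} \right)} p{\left(-2 - -4 \right)} \left(-41\right) = 4 \left(-2 - -4\right) \left(6 - -2\right) \left(-41\right) = 4 \left(-2 + 4\right) \left(6 + \left(-2 + 4\right)\right) \left(-41\right) = 4 \cdot 2 \left(6 + 2\right) \left(-41\right) = 4 \cdot 2 \cdot 8 \left(-41\right) = 4 \cdot 16 \left(-41\right) = 64 \left(-41\right) = -2624$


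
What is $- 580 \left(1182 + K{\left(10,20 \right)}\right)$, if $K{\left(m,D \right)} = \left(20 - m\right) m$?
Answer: $-743560$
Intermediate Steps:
$K{\left(m,D \right)} = m \left(20 - m\right)$
$- 580 \left(1182 + K{\left(10,20 \right)}\right) = - 580 \left(1182 + 10 \left(20 - 10\right)\right) = - 580 \left(1182 + 10 \cdot 10\right) = - 580 \left(1182 + 100\right) = \left(-580\right) 1282 = -743560$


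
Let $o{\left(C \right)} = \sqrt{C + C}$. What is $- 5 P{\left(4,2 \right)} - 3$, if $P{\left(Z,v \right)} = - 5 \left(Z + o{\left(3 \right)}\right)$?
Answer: $97 + 25 \sqrt{6} \approx 158.24$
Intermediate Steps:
$o{\left(C \right)} = \sqrt{2} \sqrt{C}$ ($o{\left(C \right)} = \sqrt{2 C} = \sqrt{2} \sqrt{C}$)
$P{\left(Z,v \right)} = - 5 Z - 5 \sqrt{6}$ ($P{\left(Z,v \right)} = - 5 \left(Z + \sqrt{2} \sqrt{3}\right) = - 5 \left(Z + \sqrt{6}\right) = - 5 Z - 5 \sqrt{6}$)
$- 5 P{\left(4,2 \right)} - 3 = - 5 \left(\left(-5\right) 4 - 5 \sqrt{6}\right) - 3 = - 5 \left(-20 - 5 \sqrt{6}\right) - 3 = \left(100 + 25 \sqrt{6}\right) - 3 = 97 + 25 \sqrt{6}$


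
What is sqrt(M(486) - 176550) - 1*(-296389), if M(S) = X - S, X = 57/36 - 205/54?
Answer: 296389 + I*sqrt(57360381)/18 ≈ 2.9639e+5 + 420.76*I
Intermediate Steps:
X = -239/108 (X = 57*(1/36) - 205*1/54 = 19/12 - 205/54 = -239/108 ≈ -2.2130)
M(S) = -239/108 - S
sqrt(M(486) - 176550) - 1*(-296389) = sqrt((-239/108 - 1*486) - 176550) - 1*(-296389) = sqrt((-239/108 - 486) - 176550) + 296389 = sqrt(-52727/108 - 176550) + 296389 = sqrt(-19120127/108) + 296389 = I*sqrt(57360381)/18 + 296389 = 296389 + I*sqrt(57360381)/18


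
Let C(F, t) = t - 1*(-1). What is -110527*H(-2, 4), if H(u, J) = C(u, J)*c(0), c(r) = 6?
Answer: -3315810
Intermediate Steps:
C(F, t) = 1 + t (C(F, t) = t + 1 = 1 + t)
H(u, J) = 6 + 6*J (H(u, J) = (1 + J)*6 = 6 + 6*J)
-110527*H(-2, 4) = -110527*(6 + 6*4) = -110527*(6 + 24) = -110527*30 = -3315810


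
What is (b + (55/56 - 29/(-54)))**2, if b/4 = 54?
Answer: 108167974321/2286144 ≈ 47315.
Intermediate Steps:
b = 216 (b = 4*54 = 216)
(b + (55/56 - 29/(-54)))**2 = (216 + (55/56 - 29/(-54)))**2 = (216 + (55*(1/56) - 29*(-1/54)))**2 = (216 + (55/56 + 29/54))**2 = (216 + 2297/1512)**2 = (328889/1512)**2 = 108167974321/2286144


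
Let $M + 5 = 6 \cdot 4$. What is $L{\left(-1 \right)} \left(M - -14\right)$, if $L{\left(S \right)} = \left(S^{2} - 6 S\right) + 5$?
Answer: $396$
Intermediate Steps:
$L{\left(S \right)} = 5 + S^{2} - 6 S$
$M = 19$ ($M = -5 + 6 \cdot 4 = -5 + 24 = 19$)
$L{\left(-1 \right)} \left(M - -14\right) = \left(5 + \left(-1\right)^{2} - -6\right) \left(19 - -14\right) = \left(5 + 1 + 6\right) \left(19 + \left(-3 + 17\right)\right) = 12 \left(19 + 14\right) = 12 \cdot 33 = 396$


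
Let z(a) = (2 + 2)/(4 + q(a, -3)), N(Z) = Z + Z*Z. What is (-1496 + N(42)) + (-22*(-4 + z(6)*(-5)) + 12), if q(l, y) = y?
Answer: 850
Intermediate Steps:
N(Z) = Z + Z**2
z(a) = 4 (z(a) = (2 + 2)/(4 - 3) = 4/1 = 4*1 = 4)
(-1496 + N(42)) + (-22*(-4 + z(6)*(-5)) + 12) = (-1496 + 42*(1 + 42)) + (-22*(-4 + 4*(-5)) + 12) = (-1496 + 42*43) + (-22*(-4 - 20) + 12) = (-1496 + 1806) + (-22*(-24) + 12) = 310 + (528 + 12) = 310 + 540 = 850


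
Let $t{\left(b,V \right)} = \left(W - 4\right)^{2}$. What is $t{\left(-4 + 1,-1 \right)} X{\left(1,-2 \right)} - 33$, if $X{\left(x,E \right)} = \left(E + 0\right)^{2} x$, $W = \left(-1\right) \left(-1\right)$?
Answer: $3$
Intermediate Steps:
$W = 1$
$X{\left(x,E \right)} = x E^{2}$ ($X{\left(x,E \right)} = E^{2} x = x E^{2}$)
$t{\left(b,V \right)} = 9$ ($t{\left(b,V \right)} = \left(1 - 4\right)^{2} = \left(-3\right)^{2} = 9$)
$t{\left(-4 + 1,-1 \right)} X{\left(1,-2 \right)} - 33 = 9 \cdot 1 \left(-2\right)^{2} - 33 = 9 \cdot 1 \cdot 4 - 33 = 9 \cdot 4 - 33 = 36 - 33 = 3$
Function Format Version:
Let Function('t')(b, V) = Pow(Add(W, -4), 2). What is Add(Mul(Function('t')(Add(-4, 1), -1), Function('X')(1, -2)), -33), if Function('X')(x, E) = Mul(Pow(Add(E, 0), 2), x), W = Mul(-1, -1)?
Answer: 3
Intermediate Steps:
W = 1
Function('X')(x, E) = Mul(x, Pow(E, 2)) (Function('X')(x, E) = Mul(Pow(E, 2), x) = Mul(x, Pow(E, 2)))
Function('t')(b, V) = 9 (Function('t')(b, V) = Pow(Add(1, -4), 2) = Pow(-3, 2) = 9)
Add(Mul(Function('t')(Add(-4, 1), -1), Function('X')(1, -2)), -33) = Add(Mul(9, Mul(1, Pow(-2, 2))), -33) = Add(Mul(9, Mul(1, 4)), -33) = Add(Mul(9, 4), -33) = Add(36, -33) = 3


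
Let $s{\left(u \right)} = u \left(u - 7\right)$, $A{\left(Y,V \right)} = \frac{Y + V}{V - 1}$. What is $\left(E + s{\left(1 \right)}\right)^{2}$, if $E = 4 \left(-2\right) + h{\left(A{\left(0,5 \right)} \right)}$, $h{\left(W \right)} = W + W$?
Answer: $\frac{529}{4} \approx 132.25$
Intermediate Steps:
$A{\left(Y,V \right)} = \frac{V + Y}{-1 + V}$
$s{\left(u \right)} = u \left(-7 + u\right)$
$h{\left(W \right)} = 2 W$
$E = - \frac{11}{2}$ ($E = 4 \left(-2\right) + 2 \frac{5 + 0}{-1 + 5} = -8 + 2 \cdot \frac{1}{4} \cdot 5 = -8 + 2 \cdot \frac{5}{4} = -8 + \frac{5}{2} = - \frac{11}{2} \approx -5.5$)
$\left(E + s{\left(1 \right)}\right)^{2} = \left(- \frac{11}{2} + 1 \left(-7 + 1\right)\right)^{2} = \left(- \frac{11}{2} + 1 \left(-6\right)\right)^{2} = \left(- \frac{11}{2} - 6\right)^{2} = \left(- \frac{23}{2}\right)^{2} = \frac{529}{4}$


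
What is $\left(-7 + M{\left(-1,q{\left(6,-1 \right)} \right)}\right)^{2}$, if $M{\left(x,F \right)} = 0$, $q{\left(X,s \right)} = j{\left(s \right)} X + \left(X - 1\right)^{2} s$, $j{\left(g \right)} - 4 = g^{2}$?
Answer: $49$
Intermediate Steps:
$j{\left(g \right)} = 4 + g^{2}$
$q{\left(X,s \right)} = X \left(4 + s^{2}\right) + s \left(-1 + X\right)^{2}$ ($q{\left(X,s \right)} = \left(4 + s^{2}\right) X + \left(X - 1\right)^{2} s = X \left(4 + s^{2}\right) + \left(-1 + X\right)^{2} s = X \left(4 + s^{2}\right) + s \left(-1 + X\right)^{2}$)
$\left(-7 + M{\left(-1,q{\left(6,-1 \right)} \right)}\right)^{2} = \left(-7 + 0\right)^{2} = \left(-7\right)^{2} = 49$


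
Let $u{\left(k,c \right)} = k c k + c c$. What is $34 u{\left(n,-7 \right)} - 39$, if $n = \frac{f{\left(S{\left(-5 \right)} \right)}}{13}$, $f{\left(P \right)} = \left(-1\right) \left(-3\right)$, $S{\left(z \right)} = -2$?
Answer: $\frac{272821}{169} \approx 1614.3$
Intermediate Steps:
$f{\left(P \right)} = 3$
$n = \frac{3}{13} \approx 0.23077$
$u{\left(k,c \right)} = c^{2} + c k^{2}$ ($u{\left(k,c \right)} = c k k + c^{2} = c k^{2} + c^{2} = c^{2} + c k^{2}$)
$34 u{\left(n,-7 \right)} - 39 = 34 \left(- 7 \left(-7 + \left(\frac{3}{13}\right)^{2}\right)\right) - 39 = 34 \left(- 7 \left(-7 + \frac{9}{169}\right)\right) - 39 = 34 \left(\left(-7\right) \left(- \frac{1174}{169}\right)\right) - 39 = 34 \cdot \frac{8218}{169} - 39 = \frac{279412}{169} - 39 = \frac{272821}{169}$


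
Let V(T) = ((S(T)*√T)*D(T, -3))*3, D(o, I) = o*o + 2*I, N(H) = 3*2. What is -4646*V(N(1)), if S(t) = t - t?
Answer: 0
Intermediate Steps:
S(t) = 0
N(H) = 6
D(o, I) = o² + 2*I
V(T) = 0 (V(T) = ((0*√T)*(T² + 2*(-3)))*3 = (0*(T² - 6))*3 = (0*(-6 + T²))*3 = 0*3 = 0)
-4646*V(N(1)) = -4646*0 = 0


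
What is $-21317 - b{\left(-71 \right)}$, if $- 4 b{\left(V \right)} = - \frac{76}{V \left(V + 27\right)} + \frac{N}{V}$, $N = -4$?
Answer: $- \frac{66594283}{3124} \approx -21317.0$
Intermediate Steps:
$b{\left(V \right)} = \frac{1}{V} + \frac{19}{V \left(27 + V\right)}$ ($b{\left(V \right)} = - \frac{- \frac{76}{V \left(V + 27\right)} - \frac{4}{V}}{4} = - \frac{- \frac{76}{V \left(27 + V\right)} - \frac{4}{V}}{4} = - \frac{- \frac{4}{V} - \frac{76}{V \left(27 + V\right)}}{4} = \frac{1}{V} + \frac{19}{V \left(27 + V\right)}$)
$-21317 - b{\left(-71 \right)} = -21317 - \frac{46 - 71}{\left(-71\right) \left(27 - 71\right)} = -21317 - \left(- \frac{1}{71}\right) \frac{1}{-44} \left(-25\right) = -21317 - \left(- \frac{1}{71}\right) \left(- \frac{1}{44}\right) \left(-25\right) = -21317 - - \frac{25}{3124} = -21317 + \frac{25}{3124} = - \frac{66594283}{3124}$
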